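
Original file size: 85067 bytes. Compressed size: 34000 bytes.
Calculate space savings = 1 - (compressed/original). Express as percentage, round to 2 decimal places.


ratio = compressed/original = 34000/85067 = 0.399685
savings = 1 - ratio = 1 - 0.399685 = 0.600315
as a percentage: 0.600315 * 100 = 60.03%

Space savings = 1 - 34000/85067 = 60.03%


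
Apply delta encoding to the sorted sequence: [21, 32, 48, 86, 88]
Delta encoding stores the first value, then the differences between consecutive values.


First value: 21
Deltas:
  32 - 21 = 11
  48 - 32 = 16
  86 - 48 = 38
  88 - 86 = 2


Delta encoded: [21, 11, 16, 38, 2]


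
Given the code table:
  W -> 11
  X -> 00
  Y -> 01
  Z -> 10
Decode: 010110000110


Decoding:
01 -> Y
01 -> Y
10 -> Z
00 -> X
01 -> Y
10 -> Z


Result: YYZXYZ


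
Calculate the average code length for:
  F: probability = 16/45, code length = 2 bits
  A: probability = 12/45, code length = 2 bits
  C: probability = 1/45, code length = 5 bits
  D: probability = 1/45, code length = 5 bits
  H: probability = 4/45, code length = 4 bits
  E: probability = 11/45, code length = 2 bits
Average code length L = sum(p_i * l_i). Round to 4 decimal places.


Weighted contributions p_i * l_i:
  F: (16/45) * 2 = 32/45
  A: (12/45) * 2 = 24/45
  C: (1/45) * 5 = 5/45
  D: (1/45) * 5 = 5/45
  H: (4/45) * 4 = 16/45
  E: (11/45) * 2 = 22/45
Sum = (32 + 24 + 5 + 5 + 16 + 22)/45 = 104/45

L = 104/45 = 2.3111 bits/symbol


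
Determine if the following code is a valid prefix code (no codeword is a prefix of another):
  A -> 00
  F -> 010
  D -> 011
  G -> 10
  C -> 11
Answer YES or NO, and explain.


Checking each pair (does one codeword prefix another?):
  A='00' vs F='010': no prefix
  A='00' vs D='011': no prefix
  A='00' vs G='10': no prefix
  A='00' vs C='11': no prefix
  F='010' vs A='00': no prefix
  F='010' vs D='011': no prefix
  F='010' vs G='10': no prefix
  F='010' vs C='11': no prefix
  D='011' vs A='00': no prefix
  D='011' vs F='010': no prefix
  D='011' vs G='10': no prefix
  D='011' vs C='11': no prefix
  G='10' vs A='00': no prefix
  G='10' vs F='010': no prefix
  G='10' vs D='011': no prefix
  G='10' vs C='11': no prefix
  C='11' vs A='00': no prefix
  C='11' vs F='010': no prefix
  C='11' vs D='011': no prefix
  C='11' vs G='10': no prefix
No violation found over all pairs.

YES -- this is a valid prefix code. No codeword is a prefix of any other codeword.


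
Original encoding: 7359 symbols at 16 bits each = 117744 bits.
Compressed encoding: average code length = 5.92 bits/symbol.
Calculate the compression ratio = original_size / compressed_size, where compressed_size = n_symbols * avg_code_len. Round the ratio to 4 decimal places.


original_size = n_symbols * orig_bits = 7359 * 16 = 117744 bits
compressed_size = n_symbols * avg_code_len = 7359 * 5.92 = 43565.28 bits
ratio = original_size / compressed_size = 117744 / 43565.28 = 2.7027

Compression ratio = 2.7027


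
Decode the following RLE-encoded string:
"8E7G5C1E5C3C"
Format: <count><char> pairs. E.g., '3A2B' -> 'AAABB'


Expanding each <count><char> pair:
  8E -> 'EEEEEEEE'
  7G -> 'GGGGGGG'
  5C -> 'CCCCC'
  1E -> 'E'
  5C -> 'CCCCC'
  3C -> 'CCC'

Decoded = EEEEEEEEGGGGGGGCCCCCECCCCCCCC


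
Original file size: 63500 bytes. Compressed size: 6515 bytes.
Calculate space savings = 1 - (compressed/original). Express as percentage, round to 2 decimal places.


ratio = compressed/original = 6515/63500 = 0.102598
savings = 1 - ratio = 1 - 0.102598 = 0.897402
as a percentage: 0.897402 * 100 = 89.74%

Space savings = 1 - 6515/63500 = 89.74%


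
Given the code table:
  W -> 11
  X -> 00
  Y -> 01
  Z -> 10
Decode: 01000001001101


Decoding:
01 -> Y
00 -> X
00 -> X
01 -> Y
00 -> X
11 -> W
01 -> Y


Result: YXXYXWY


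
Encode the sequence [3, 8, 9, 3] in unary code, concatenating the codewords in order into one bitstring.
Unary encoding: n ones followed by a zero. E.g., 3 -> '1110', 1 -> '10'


Encode each number as n ones followed by a terminating 0:
  3 -> 1110 (4 bits)
  8 -> 111111110 (9 bits)
  9 -> 1111111110 (10 bits)
  3 -> 1110 (4 bits)
Total length = 4 + 9 + 10 + 4 = 27 bits.

Unary([3, 8, 9, 3]) = 111011111111011111111101110 (27 bits)


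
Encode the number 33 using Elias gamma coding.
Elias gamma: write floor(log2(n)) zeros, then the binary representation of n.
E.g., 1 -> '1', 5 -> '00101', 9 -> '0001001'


num_bits = floor(log2(33)) + 1 = 6
leading_zeros = num_bits - 1 = 5
binary(33) = 100001

Elias gamma(33) = '00000' + '100001' = 00000100001 (11 bits)


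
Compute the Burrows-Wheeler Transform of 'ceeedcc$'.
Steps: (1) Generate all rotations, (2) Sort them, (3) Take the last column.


Rotations (sorted):
  0: $ceeedcc -> last char: c
  1: c$ceeedc -> last char: c
  2: cc$ceeed -> last char: d
  3: ceeedcc$ -> last char: $
  4: dcc$ceee -> last char: e
  5: edcc$cee -> last char: e
  6: eedcc$ce -> last char: e
  7: eeedcc$c -> last char: c


BWT = ccd$eeec


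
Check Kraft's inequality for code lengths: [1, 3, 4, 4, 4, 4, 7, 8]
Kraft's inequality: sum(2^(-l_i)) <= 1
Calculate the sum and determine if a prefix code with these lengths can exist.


Sum = 2^(-1) + 2^(-3) + 2^(-4) + 2^(-4) + 2^(-4) + 2^(-4) + 2^(-7) + 2^(-8)
    = 0.5 + 0.125 + 0.0625 + 0.0625 + 0.0625 + 0.0625 + 0.0078125 + 0.00390625
    = 227/256 = 0.88671875
Since 0.88671875 <= 1, Kraft's inequality IS satisfied.
A prefix code with these lengths CAN exist.

Kraft sum = 0.88671875. Satisfied.


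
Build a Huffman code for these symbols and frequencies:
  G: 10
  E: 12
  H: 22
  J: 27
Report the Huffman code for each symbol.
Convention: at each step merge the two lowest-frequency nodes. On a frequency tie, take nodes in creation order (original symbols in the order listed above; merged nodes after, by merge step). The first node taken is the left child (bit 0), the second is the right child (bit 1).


Huffman tree construction:
Step 1: Merge G(10) + E(12) = 22
Step 2: Merge H(22) + (G+E)(22) = 44
Step 3: Merge J(27) + (H+(G+E))(44) = 71
Read each symbol's code off the tree from the root (left child = 0, right child = 1).

Codes:
  G: 110 (length 3)
  E: 111 (length 3)
  H: 10 (length 2)
  J: 0 (length 1)
Average code length: 137/71 = 1.9296 bits/symbol


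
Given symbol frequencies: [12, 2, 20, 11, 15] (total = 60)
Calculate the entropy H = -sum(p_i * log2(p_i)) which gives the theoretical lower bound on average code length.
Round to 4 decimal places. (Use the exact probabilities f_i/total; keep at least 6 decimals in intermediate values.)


Per-symbol terms -p_i * log2(p_i) with p_i = f_i/60:
  p = 12/60 = 0.200000: log2(p) = -2.321928, -p*log2(p) = 0.464386
  p = 2/60 = 0.033333: log2(p) = -4.906891, -p*log2(p) = 0.163563
  p = 20/60 = 0.333333: log2(p) = -1.584963, -p*log2(p) = 0.528321
  p = 11/60 = 0.183333: log2(p) = -2.447459, -p*log2(p) = 0.448701
  p = 15/60 = 0.250000: log2(p) = -2.000000, -p*log2(p) = 0.500000
H = 0.464386 + 0.163563 + 0.528321 + 0.448701 + 0.500000 = 2.104971

H = 2.105 bits/symbol


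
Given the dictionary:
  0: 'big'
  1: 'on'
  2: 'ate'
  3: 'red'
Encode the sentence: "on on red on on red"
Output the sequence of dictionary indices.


Look up each word in the dictionary:
  'on' -> 1
  'on' -> 1
  'red' -> 3
  'on' -> 1
  'on' -> 1
  'red' -> 3

Encoded: [1, 1, 3, 1, 1, 3]


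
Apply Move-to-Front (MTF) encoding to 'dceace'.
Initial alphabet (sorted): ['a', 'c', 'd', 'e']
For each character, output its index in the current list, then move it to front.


MTF encoding:
'd': index 2 in ['a', 'c', 'd', 'e'] -> ['d', 'a', 'c', 'e']
'c': index 2 in ['d', 'a', 'c', 'e'] -> ['c', 'd', 'a', 'e']
'e': index 3 in ['c', 'd', 'a', 'e'] -> ['e', 'c', 'd', 'a']
'a': index 3 in ['e', 'c', 'd', 'a'] -> ['a', 'e', 'c', 'd']
'c': index 2 in ['a', 'e', 'c', 'd'] -> ['c', 'a', 'e', 'd']
'e': index 2 in ['c', 'a', 'e', 'd'] -> ['e', 'c', 'a', 'd']


Output: [2, 2, 3, 3, 2, 2]


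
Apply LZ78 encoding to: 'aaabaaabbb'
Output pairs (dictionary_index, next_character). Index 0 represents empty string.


LZ78 encoding steps:
Dictionary: {0: ''}
Step 1: w='' (idx 0), next='a' -> output (0, 'a'), add 'a' as idx 1
Step 2: w='a' (idx 1), next='a' -> output (1, 'a'), add 'aa' as idx 2
Step 3: w='' (idx 0), next='b' -> output (0, 'b'), add 'b' as idx 3
Step 4: w='aa' (idx 2), next='a' -> output (2, 'a'), add 'aaa' as idx 4
Step 5: w='b' (idx 3), next='b' -> output (3, 'b'), add 'bb' as idx 5
Step 6: w='b' (idx 3), end of input -> output (3, '')


Encoded: [(0, 'a'), (1, 'a'), (0, 'b'), (2, 'a'), (3, 'b'), (3, '')]


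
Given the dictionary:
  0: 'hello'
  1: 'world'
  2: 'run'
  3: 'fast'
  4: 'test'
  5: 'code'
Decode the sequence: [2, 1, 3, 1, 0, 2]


Look up each index in the dictionary:
  2 -> 'run'
  1 -> 'world'
  3 -> 'fast'
  1 -> 'world'
  0 -> 'hello'
  2 -> 'run'

Decoded: "run world fast world hello run"


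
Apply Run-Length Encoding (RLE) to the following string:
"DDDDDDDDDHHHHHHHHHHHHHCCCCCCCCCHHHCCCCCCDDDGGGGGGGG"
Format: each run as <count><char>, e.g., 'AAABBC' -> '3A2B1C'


Scanning runs left to right:
  i=0: run of 'D' x 9 -> '9D'
  i=9: run of 'H' x 13 -> '13H'
  i=22: run of 'C' x 9 -> '9C'
  i=31: run of 'H' x 3 -> '3H'
  i=34: run of 'C' x 6 -> '6C'
  i=40: run of 'D' x 3 -> '3D'
  i=43: run of 'G' x 8 -> '8G'

RLE = 9D13H9C3H6C3D8G


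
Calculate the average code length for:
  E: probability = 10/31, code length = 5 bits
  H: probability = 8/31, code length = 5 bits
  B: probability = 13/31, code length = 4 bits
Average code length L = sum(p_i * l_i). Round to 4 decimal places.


Weighted contributions p_i * l_i:
  E: (10/31) * 5 = 50/31
  H: (8/31) * 5 = 40/31
  B: (13/31) * 4 = 52/31
Sum = (50 + 40 + 52)/31 = 142/31

L = 142/31 = 4.5806 bits/symbol


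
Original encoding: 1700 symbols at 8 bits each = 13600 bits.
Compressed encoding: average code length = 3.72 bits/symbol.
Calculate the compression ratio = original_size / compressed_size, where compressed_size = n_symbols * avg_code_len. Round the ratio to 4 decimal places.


original_size = n_symbols * orig_bits = 1700 * 8 = 13600 bits
compressed_size = n_symbols * avg_code_len = 1700 * 3.72 = 6324.0 bits
ratio = original_size / compressed_size = 13600 / 6324.0 = 2.1505

Compression ratio = 2.1505


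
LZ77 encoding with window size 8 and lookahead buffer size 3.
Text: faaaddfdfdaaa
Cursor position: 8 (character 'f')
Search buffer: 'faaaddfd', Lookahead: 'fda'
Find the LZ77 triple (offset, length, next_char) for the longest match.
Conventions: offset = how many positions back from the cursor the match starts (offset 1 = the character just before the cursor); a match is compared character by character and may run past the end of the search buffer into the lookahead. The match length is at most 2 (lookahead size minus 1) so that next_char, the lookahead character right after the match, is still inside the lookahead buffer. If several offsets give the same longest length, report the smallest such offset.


Try each offset into the search buffer:
  offset=1 (pos 7, char 'd'): match length 0
  offset=2 (pos 6, char 'f'): match length 2
  offset=3 (pos 5, char 'd'): match length 0
  offset=4 (pos 4, char 'd'): match length 0
  offset=5 (pos 3, char 'a'): match length 0
  offset=6 (pos 2, char 'a'): match length 0
  offset=7 (pos 1, char 'a'): match length 0
  offset=8 (pos 0, char 'f'): match length 1
Longest match has length 2 at offset 2.
next_char = character at position 8 + 2 = 10 -> 'a'

Best match: offset=2, length=2 (matching 'fd' starting at position 6)
LZ77 triple: (2, 2, 'a')


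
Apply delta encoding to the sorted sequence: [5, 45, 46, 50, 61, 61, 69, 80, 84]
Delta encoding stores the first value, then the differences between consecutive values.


First value: 5
Deltas:
  45 - 5 = 40
  46 - 45 = 1
  50 - 46 = 4
  61 - 50 = 11
  61 - 61 = 0
  69 - 61 = 8
  80 - 69 = 11
  84 - 80 = 4


Delta encoded: [5, 40, 1, 4, 11, 0, 8, 11, 4]


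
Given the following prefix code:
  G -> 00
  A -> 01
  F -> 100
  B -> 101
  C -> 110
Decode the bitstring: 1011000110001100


Decoding step by step:
Bits 101 -> B
Bits 100 -> F
Bits 01 -> A
Bits 100 -> F
Bits 01 -> A
Bits 100 -> F


Decoded message: BFAFAF


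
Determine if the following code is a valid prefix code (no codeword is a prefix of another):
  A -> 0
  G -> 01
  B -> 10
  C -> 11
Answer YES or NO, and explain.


Checking each pair (does one codeword prefix another?):
  A='0' vs G='01': prefix -- VIOLATION

NO -- this is NOT a valid prefix code. A (0) is a prefix of G (01).


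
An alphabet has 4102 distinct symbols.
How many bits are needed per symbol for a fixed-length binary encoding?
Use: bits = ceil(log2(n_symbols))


log2(4102) = 12.0021
Bracket: 2^12 = 4096 < 4102 <= 2^13 = 8192
So ceil(log2(4102)) = 13

bits = ceil(log2(4102)) = ceil(12.0021) = 13 bits


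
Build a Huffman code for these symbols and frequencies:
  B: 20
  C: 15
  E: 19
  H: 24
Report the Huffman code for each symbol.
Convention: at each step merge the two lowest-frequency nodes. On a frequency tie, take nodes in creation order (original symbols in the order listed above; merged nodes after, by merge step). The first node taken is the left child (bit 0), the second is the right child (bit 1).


Huffman tree construction:
Step 1: Merge C(15) + E(19) = 34
Step 2: Merge B(20) + H(24) = 44
Step 3: Merge (C+E)(34) + (B+H)(44) = 78
Read each symbol's code off the tree from the root (left child = 0, right child = 1).

Codes:
  B: 10 (length 2)
  C: 00 (length 2)
  E: 01 (length 2)
  H: 11 (length 2)
Average code length: 156/78 = 2.0000 bits/symbol


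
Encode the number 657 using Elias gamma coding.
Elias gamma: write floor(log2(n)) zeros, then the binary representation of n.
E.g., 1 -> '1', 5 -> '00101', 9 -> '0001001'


num_bits = floor(log2(657)) + 1 = 10
leading_zeros = num_bits - 1 = 9
binary(657) = 1010010001

Elias gamma(657) = '000000000' + '1010010001' = 0000000001010010001 (19 bits)


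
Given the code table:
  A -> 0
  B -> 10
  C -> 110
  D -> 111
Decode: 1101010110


Decoding:
110 -> C
10 -> B
10 -> B
110 -> C


Result: CBBC


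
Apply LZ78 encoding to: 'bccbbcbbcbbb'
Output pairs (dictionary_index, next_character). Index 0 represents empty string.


LZ78 encoding steps:
Dictionary: {0: ''}
Step 1: w='' (idx 0), next='b' -> output (0, 'b'), add 'b' as idx 1
Step 2: w='' (idx 0), next='c' -> output (0, 'c'), add 'c' as idx 2
Step 3: w='c' (idx 2), next='b' -> output (2, 'b'), add 'cb' as idx 3
Step 4: w='b' (idx 1), next='c' -> output (1, 'c'), add 'bc' as idx 4
Step 5: w='b' (idx 1), next='b' -> output (1, 'b'), add 'bb' as idx 5
Step 6: w='cb' (idx 3), next='b' -> output (3, 'b'), add 'cbb' as idx 6
Step 7: w='b' (idx 1), end of input -> output (1, '')


Encoded: [(0, 'b'), (0, 'c'), (2, 'b'), (1, 'c'), (1, 'b'), (3, 'b'), (1, '')]


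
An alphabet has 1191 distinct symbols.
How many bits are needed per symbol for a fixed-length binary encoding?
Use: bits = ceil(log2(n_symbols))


log2(1191) = 10.218
Bracket: 2^10 = 1024 < 1191 <= 2^11 = 2048
So ceil(log2(1191)) = 11

bits = ceil(log2(1191)) = ceil(10.218) = 11 bits


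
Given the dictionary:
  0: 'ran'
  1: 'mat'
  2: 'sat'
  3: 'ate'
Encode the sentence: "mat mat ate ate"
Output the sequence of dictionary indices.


Look up each word in the dictionary:
  'mat' -> 1
  'mat' -> 1
  'ate' -> 3
  'ate' -> 3

Encoded: [1, 1, 3, 3]


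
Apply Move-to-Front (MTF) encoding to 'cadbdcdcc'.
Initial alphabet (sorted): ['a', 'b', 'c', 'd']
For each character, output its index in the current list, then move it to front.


MTF encoding:
'c': index 2 in ['a', 'b', 'c', 'd'] -> ['c', 'a', 'b', 'd']
'a': index 1 in ['c', 'a', 'b', 'd'] -> ['a', 'c', 'b', 'd']
'd': index 3 in ['a', 'c', 'b', 'd'] -> ['d', 'a', 'c', 'b']
'b': index 3 in ['d', 'a', 'c', 'b'] -> ['b', 'd', 'a', 'c']
'd': index 1 in ['b', 'd', 'a', 'c'] -> ['d', 'b', 'a', 'c']
'c': index 3 in ['d', 'b', 'a', 'c'] -> ['c', 'd', 'b', 'a']
'd': index 1 in ['c', 'd', 'b', 'a'] -> ['d', 'c', 'b', 'a']
'c': index 1 in ['d', 'c', 'b', 'a'] -> ['c', 'd', 'b', 'a']
'c': index 0 in ['c', 'd', 'b', 'a'] -> ['c', 'd', 'b', 'a']


Output: [2, 1, 3, 3, 1, 3, 1, 1, 0]


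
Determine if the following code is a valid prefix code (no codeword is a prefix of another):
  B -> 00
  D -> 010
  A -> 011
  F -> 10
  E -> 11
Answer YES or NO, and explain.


Checking each pair (does one codeword prefix another?):
  B='00' vs D='010': no prefix
  B='00' vs A='011': no prefix
  B='00' vs F='10': no prefix
  B='00' vs E='11': no prefix
  D='010' vs B='00': no prefix
  D='010' vs A='011': no prefix
  D='010' vs F='10': no prefix
  D='010' vs E='11': no prefix
  A='011' vs B='00': no prefix
  A='011' vs D='010': no prefix
  A='011' vs F='10': no prefix
  A='011' vs E='11': no prefix
  F='10' vs B='00': no prefix
  F='10' vs D='010': no prefix
  F='10' vs A='011': no prefix
  F='10' vs E='11': no prefix
  E='11' vs B='00': no prefix
  E='11' vs D='010': no prefix
  E='11' vs A='011': no prefix
  E='11' vs F='10': no prefix
No violation found over all pairs.

YES -- this is a valid prefix code. No codeword is a prefix of any other codeword.


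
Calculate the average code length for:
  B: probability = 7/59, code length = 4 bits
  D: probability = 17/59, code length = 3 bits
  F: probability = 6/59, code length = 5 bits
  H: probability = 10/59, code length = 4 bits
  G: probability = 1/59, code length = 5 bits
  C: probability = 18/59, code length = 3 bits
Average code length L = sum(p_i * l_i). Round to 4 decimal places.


Weighted contributions p_i * l_i:
  B: (7/59) * 4 = 28/59
  D: (17/59) * 3 = 51/59
  F: (6/59) * 5 = 30/59
  H: (10/59) * 4 = 40/59
  G: (1/59) * 5 = 5/59
  C: (18/59) * 3 = 54/59
Sum = (28 + 51 + 30 + 40 + 5 + 54)/59 = 208/59

L = 208/59 = 3.5254 bits/symbol


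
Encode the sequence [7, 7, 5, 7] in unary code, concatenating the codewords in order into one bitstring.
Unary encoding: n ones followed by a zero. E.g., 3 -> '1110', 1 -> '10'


Encode each number as n ones followed by a terminating 0:
  7 -> 11111110 (8 bits)
  7 -> 11111110 (8 bits)
  5 -> 111110 (6 bits)
  7 -> 11111110 (8 bits)
Total length = 8 + 8 + 6 + 8 = 30 bits.

Unary([7, 7, 5, 7]) = 111111101111111011111011111110 (30 bits)


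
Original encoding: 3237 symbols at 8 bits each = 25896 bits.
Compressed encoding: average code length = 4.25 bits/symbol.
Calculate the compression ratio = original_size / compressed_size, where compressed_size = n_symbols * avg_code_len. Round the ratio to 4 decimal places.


original_size = n_symbols * orig_bits = 3237 * 8 = 25896 bits
compressed_size = n_symbols * avg_code_len = 3237 * 4.25 = 13757.25 bits
ratio = original_size / compressed_size = 25896 / 13757.25 = 1.8824

Compression ratio = 1.8824


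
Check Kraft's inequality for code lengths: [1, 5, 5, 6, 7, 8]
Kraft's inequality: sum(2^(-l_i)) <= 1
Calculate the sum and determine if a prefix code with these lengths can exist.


Sum = 2^(-1) + 2^(-5) + 2^(-5) + 2^(-6) + 2^(-7) + 2^(-8)
    = 0.5 + 0.03125 + 0.03125 + 0.015625 + 0.0078125 + 0.00390625
    = 151/256 = 0.58984375
Since 0.58984375 <= 1, Kraft's inequality IS satisfied.
A prefix code with these lengths CAN exist.

Kraft sum = 0.58984375. Satisfied.


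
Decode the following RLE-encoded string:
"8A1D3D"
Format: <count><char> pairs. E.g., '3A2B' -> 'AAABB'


Expanding each <count><char> pair:
  8A -> 'AAAAAAAA'
  1D -> 'D'
  3D -> 'DDD'

Decoded = AAAAAAAADDDD


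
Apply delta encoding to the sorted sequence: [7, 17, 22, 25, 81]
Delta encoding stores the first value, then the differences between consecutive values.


First value: 7
Deltas:
  17 - 7 = 10
  22 - 17 = 5
  25 - 22 = 3
  81 - 25 = 56


Delta encoded: [7, 10, 5, 3, 56]


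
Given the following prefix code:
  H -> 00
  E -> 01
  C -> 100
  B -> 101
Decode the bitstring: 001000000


Decoding step by step:
Bits 00 -> H
Bits 100 -> C
Bits 00 -> H
Bits 00 -> H


Decoded message: HCHH


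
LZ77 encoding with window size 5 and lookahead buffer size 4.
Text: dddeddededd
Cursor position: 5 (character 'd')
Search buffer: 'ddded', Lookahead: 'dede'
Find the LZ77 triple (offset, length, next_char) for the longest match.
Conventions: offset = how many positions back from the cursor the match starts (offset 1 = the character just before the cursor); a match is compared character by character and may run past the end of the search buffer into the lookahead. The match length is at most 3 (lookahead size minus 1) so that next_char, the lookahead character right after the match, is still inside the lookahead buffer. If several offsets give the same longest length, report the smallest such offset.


Try each offset into the search buffer:
  offset=1 (pos 4, char 'd'): match length 1
  offset=2 (pos 3, char 'e'): match length 0
  offset=3 (pos 2, char 'd'): match length 3
  offset=4 (pos 1, char 'd'): match length 1
  offset=5 (pos 0, char 'd'): match length 1
Longest match has length 3 at offset 3.
next_char = character at position 5 + 3 = 8 -> 'e'

Best match: offset=3, length=3 (matching 'ded' starting at position 2)
LZ77 triple: (3, 3, 'e')


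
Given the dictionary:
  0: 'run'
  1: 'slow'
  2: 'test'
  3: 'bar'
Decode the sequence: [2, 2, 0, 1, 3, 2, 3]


Look up each index in the dictionary:
  2 -> 'test'
  2 -> 'test'
  0 -> 'run'
  1 -> 'slow'
  3 -> 'bar'
  2 -> 'test'
  3 -> 'bar'

Decoded: "test test run slow bar test bar"


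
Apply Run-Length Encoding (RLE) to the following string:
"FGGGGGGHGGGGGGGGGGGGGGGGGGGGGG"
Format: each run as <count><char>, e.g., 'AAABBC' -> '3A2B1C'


Scanning runs left to right:
  i=0: run of 'F' x 1 -> '1F'
  i=1: run of 'G' x 6 -> '6G'
  i=7: run of 'H' x 1 -> '1H'
  i=8: run of 'G' x 22 -> '22G'

RLE = 1F6G1H22G


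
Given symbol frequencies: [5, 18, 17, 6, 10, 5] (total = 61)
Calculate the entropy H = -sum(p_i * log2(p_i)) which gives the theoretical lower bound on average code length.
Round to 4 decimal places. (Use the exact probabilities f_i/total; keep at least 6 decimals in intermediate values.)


Per-symbol terms -p_i * log2(p_i) with p_i = f_i/61:
  p = 5/61 = 0.081967: log2(p) = -3.608809, -p*log2(p) = 0.295804
  p = 18/61 = 0.295082: log2(p) = -1.760812, -p*log2(p) = 0.519584
  p = 17/61 = 0.278689: log2(p) = -1.843274, -p*log2(p) = 0.513699
  p = 6/61 = 0.098361: log2(p) = -3.345775, -p*log2(p) = 0.329093
  p = 10/61 = 0.163934: log2(p) = -2.608809, -p*log2(p) = 0.427674
  p = 5/61 = 0.081967: log2(p) = -3.608809, -p*log2(p) = 0.295804
H = 0.295804 + 0.519584 + 0.513699 + 0.329093 + 0.427674 + 0.295804 = 2.381658

H = 2.3817 bits/symbol


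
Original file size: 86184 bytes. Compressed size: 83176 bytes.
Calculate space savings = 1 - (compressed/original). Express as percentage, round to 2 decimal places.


ratio = compressed/original = 83176/86184 = 0.965098
savings = 1 - ratio = 1 - 0.965098 = 0.034902
as a percentage: 0.034902 * 100 = 3.49%

Space savings = 1 - 83176/86184 = 3.49%


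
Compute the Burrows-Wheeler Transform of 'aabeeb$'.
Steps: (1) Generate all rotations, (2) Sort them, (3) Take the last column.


Rotations (sorted):
  0: $aabeeb -> last char: b
  1: aabeeb$ -> last char: $
  2: abeeb$a -> last char: a
  3: b$aabee -> last char: e
  4: beeb$aa -> last char: a
  5: eb$aabe -> last char: e
  6: eeb$aab -> last char: b


BWT = b$aeaeb


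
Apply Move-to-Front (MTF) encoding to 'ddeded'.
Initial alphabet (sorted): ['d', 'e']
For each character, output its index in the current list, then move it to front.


MTF encoding:
'd': index 0 in ['d', 'e'] -> ['d', 'e']
'd': index 0 in ['d', 'e'] -> ['d', 'e']
'e': index 1 in ['d', 'e'] -> ['e', 'd']
'd': index 1 in ['e', 'd'] -> ['d', 'e']
'e': index 1 in ['d', 'e'] -> ['e', 'd']
'd': index 1 in ['e', 'd'] -> ['d', 'e']


Output: [0, 0, 1, 1, 1, 1]


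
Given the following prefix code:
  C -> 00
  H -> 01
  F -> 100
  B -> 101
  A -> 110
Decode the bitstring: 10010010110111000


Decoding step by step:
Bits 100 -> F
Bits 100 -> F
Bits 101 -> B
Bits 101 -> B
Bits 110 -> A
Bits 00 -> C


Decoded message: FFBBAC


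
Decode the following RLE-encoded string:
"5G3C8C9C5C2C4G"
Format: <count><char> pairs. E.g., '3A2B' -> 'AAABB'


Expanding each <count><char> pair:
  5G -> 'GGGGG'
  3C -> 'CCC'
  8C -> 'CCCCCCCC'
  9C -> 'CCCCCCCCC'
  5C -> 'CCCCC'
  2C -> 'CC'
  4G -> 'GGGG'

Decoded = GGGGGCCCCCCCCCCCCCCCCCCCCCCCCCCCGGGG


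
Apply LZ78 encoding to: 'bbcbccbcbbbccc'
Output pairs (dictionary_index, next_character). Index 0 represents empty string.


LZ78 encoding steps:
Dictionary: {0: ''}
Step 1: w='' (idx 0), next='b' -> output (0, 'b'), add 'b' as idx 1
Step 2: w='b' (idx 1), next='c' -> output (1, 'c'), add 'bc' as idx 2
Step 3: w='bc' (idx 2), next='c' -> output (2, 'c'), add 'bcc' as idx 3
Step 4: w='bc' (idx 2), next='b' -> output (2, 'b'), add 'bcb' as idx 4
Step 5: w='b' (idx 1), next='b' -> output (1, 'b'), add 'bb' as idx 5
Step 6: w='' (idx 0), next='c' -> output (0, 'c'), add 'c' as idx 6
Step 7: w='c' (idx 6), next='c' -> output (6, 'c'), add 'cc' as idx 7


Encoded: [(0, 'b'), (1, 'c'), (2, 'c'), (2, 'b'), (1, 'b'), (0, 'c'), (6, 'c')]


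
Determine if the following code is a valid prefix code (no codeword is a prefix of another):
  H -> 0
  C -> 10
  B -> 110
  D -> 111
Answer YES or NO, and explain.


Checking each pair (does one codeword prefix another?):
  H='0' vs C='10': no prefix
  H='0' vs B='110': no prefix
  H='0' vs D='111': no prefix
  C='10' vs H='0': no prefix
  C='10' vs B='110': no prefix
  C='10' vs D='111': no prefix
  B='110' vs H='0': no prefix
  B='110' vs C='10': no prefix
  B='110' vs D='111': no prefix
  D='111' vs H='0': no prefix
  D='111' vs C='10': no prefix
  D='111' vs B='110': no prefix
No violation found over all pairs.

YES -- this is a valid prefix code. No codeword is a prefix of any other codeword.


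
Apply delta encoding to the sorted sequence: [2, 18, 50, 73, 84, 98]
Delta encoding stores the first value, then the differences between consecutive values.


First value: 2
Deltas:
  18 - 2 = 16
  50 - 18 = 32
  73 - 50 = 23
  84 - 73 = 11
  98 - 84 = 14


Delta encoded: [2, 16, 32, 23, 11, 14]


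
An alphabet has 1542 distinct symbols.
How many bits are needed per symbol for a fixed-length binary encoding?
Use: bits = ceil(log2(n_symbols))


log2(1542) = 10.5906
Bracket: 2^10 = 1024 < 1542 <= 2^11 = 2048
So ceil(log2(1542)) = 11

bits = ceil(log2(1542)) = ceil(10.5906) = 11 bits


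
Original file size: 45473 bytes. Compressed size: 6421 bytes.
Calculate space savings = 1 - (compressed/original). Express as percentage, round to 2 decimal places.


ratio = compressed/original = 6421/45473 = 0.141205
savings = 1 - ratio = 1 - 0.141205 = 0.858795
as a percentage: 0.858795 * 100 = 85.88%

Space savings = 1 - 6421/45473 = 85.88%


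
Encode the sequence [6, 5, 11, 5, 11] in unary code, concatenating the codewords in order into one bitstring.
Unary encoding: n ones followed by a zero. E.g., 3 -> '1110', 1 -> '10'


Encode each number as n ones followed by a terminating 0:
  6 -> 1111110 (7 bits)
  5 -> 111110 (6 bits)
  11 -> 111111111110 (12 bits)
  5 -> 111110 (6 bits)
  11 -> 111111111110 (12 bits)
Total length = 7 + 6 + 12 + 6 + 12 = 43 bits.

Unary([6, 5, 11, 5, 11]) = 1111110111110111111111110111110111111111110 (43 bits)


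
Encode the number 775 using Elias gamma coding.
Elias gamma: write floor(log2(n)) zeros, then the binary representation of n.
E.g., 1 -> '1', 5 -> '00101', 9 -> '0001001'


num_bits = floor(log2(775)) + 1 = 10
leading_zeros = num_bits - 1 = 9
binary(775) = 1100000111

Elias gamma(775) = '000000000' + '1100000111' = 0000000001100000111 (19 bits)


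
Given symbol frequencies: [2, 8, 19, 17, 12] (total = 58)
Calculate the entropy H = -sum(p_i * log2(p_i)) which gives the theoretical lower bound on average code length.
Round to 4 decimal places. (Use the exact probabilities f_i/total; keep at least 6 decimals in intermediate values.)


Per-symbol terms -p_i * log2(p_i) with p_i = f_i/58:
  p = 2/58 = 0.034483: log2(p) = -4.857981, -p*log2(p) = 0.167517
  p = 8/58 = 0.137931: log2(p) = -2.857981, -p*log2(p) = 0.394204
  p = 19/58 = 0.327586: log2(p) = -1.610053, -p*log2(p) = 0.527431
  p = 17/58 = 0.293103: log2(p) = -1.770518, -p*log2(p) = 0.518945
  p = 12/58 = 0.206897: log2(p) = -2.273018, -p*log2(p) = 0.470280
H = 0.167517 + 0.394204 + 0.527431 + 0.518945 + 0.470280 = 2.078377

H = 2.0784 bits/symbol


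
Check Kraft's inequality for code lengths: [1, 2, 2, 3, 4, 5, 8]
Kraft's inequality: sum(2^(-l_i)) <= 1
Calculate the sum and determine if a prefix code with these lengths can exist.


Sum = 2^(-1) + 2^(-2) + 2^(-2) + 2^(-3) + 2^(-4) + 2^(-5) + 2^(-8)
    = 0.5 + 0.25 + 0.25 + 0.125 + 0.0625 + 0.03125 + 0.00390625
    = 313/256 = 1.22265625
Since 1.22265625 > 1, Kraft's inequality is NOT satisfied.
A prefix code with these lengths CANNOT exist.

Kraft sum = 1.22265625. Not satisfied.


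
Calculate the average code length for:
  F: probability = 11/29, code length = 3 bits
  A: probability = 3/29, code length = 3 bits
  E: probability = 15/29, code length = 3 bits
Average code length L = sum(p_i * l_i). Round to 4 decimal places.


Weighted contributions p_i * l_i:
  F: (11/29) * 3 = 33/29
  A: (3/29) * 3 = 9/29
  E: (15/29) * 3 = 45/29
Sum = (33 + 9 + 45)/29 = 87/29

L = 87/29 = 3.0000 bits/symbol


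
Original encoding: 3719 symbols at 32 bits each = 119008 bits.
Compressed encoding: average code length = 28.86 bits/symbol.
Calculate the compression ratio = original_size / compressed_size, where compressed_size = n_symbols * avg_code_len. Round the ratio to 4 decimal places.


original_size = n_symbols * orig_bits = 3719 * 32 = 119008 bits
compressed_size = n_symbols * avg_code_len = 3719 * 28.86 = 107330.34 bits
ratio = original_size / compressed_size = 119008 / 107330.34 = 1.1088

Compression ratio = 1.1088


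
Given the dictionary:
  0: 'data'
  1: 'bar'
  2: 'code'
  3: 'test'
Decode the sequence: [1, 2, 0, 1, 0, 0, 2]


Look up each index in the dictionary:
  1 -> 'bar'
  2 -> 'code'
  0 -> 'data'
  1 -> 'bar'
  0 -> 'data'
  0 -> 'data'
  2 -> 'code'

Decoded: "bar code data bar data data code"


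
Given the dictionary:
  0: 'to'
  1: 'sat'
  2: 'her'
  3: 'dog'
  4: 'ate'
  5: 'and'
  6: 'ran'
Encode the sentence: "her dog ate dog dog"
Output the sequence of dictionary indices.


Look up each word in the dictionary:
  'her' -> 2
  'dog' -> 3
  'ate' -> 4
  'dog' -> 3
  'dog' -> 3

Encoded: [2, 3, 4, 3, 3]


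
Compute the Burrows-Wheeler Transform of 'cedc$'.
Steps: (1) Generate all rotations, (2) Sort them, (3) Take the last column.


Rotations (sorted):
  0: $cedc -> last char: c
  1: c$ced -> last char: d
  2: cedc$ -> last char: $
  3: dc$ce -> last char: e
  4: edc$c -> last char: c


BWT = cd$ec


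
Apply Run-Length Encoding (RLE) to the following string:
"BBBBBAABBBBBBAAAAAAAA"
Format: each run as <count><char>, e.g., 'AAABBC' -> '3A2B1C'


Scanning runs left to right:
  i=0: run of 'B' x 5 -> '5B'
  i=5: run of 'A' x 2 -> '2A'
  i=7: run of 'B' x 6 -> '6B'
  i=13: run of 'A' x 8 -> '8A'

RLE = 5B2A6B8A


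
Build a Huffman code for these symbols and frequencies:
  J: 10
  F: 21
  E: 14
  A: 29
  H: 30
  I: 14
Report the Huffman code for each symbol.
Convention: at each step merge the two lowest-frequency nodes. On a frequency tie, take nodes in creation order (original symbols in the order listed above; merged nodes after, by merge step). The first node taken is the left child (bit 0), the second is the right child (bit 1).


Huffman tree construction:
Step 1: Merge J(10) + E(14) = 24
Step 2: Merge I(14) + F(21) = 35
Step 3: Merge (J+E)(24) + A(29) = 53
Step 4: Merge H(30) + (I+F)(35) = 65
Step 5: Merge ((J+E)+A)(53) + (H+(I+F))(65) = 118
Read each symbol's code off the tree from the root (left child = 0, right child = 1).

Codes:
  J: 000 (length 3)
  F: 111 (length 3)
  E: 001 (length 3)
  A: 01 (length 2)
  H: 10 (length 2)
  I: 110 (length 3)
Average code length: 295/118 = 2.5000 bits/symbol


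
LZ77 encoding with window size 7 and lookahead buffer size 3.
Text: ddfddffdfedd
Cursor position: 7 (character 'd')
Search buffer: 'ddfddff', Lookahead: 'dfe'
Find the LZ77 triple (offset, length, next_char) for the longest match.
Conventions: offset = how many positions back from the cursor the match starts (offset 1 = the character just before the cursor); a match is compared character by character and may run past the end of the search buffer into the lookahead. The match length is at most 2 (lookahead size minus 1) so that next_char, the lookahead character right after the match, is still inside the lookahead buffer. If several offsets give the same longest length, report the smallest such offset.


Try each offset into the search buffer:
  offset=1 (pos 6, char 'f'): match length 0
  offset=2 (pos 5, char 'f'): match length 0
  offset=3 (pos 4, char 'd'): match length 2
  offset=4 (pos 3, char 'd'): match length 1
  offset=5 (pos 2, char 'f'): match length 0
  offset=6 (pos 1, char 'd'): match length 2
  offset=7 (pos 0, char 'd'): match length 1
Longest match has length 2, found at offsets 3, 6; take the smallest, offset 3.
next_char = character at position 7 + 2 = 9 -> 'e'

Best match: offset=3, length=2 (matching 'df' starting at position 4)
LZ77 triple: (3, 2, 'e')


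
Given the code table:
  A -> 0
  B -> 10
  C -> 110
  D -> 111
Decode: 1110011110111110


Decoding:
111 -> D
0 -> A
0 -> A
111 -> D
10 -> B
111 -> D
110 -> C


Result: DAADBDC


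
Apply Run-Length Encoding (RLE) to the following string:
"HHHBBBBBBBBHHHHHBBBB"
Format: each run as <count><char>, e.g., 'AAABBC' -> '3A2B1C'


Scanning runs left to right:
  i=0: run of 'H' x 3 -> '3H'
  i=3: run of 'B' x 8 -> '8B'
  i=11: run of 'H' x 5 -> '5H'
  i=16: run of 'B' x 4 -> '4B'

RLE = 3H8B5H4B


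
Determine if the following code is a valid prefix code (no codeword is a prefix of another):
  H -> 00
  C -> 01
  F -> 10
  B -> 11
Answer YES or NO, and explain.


Checking each pair (does one codeword prefix another?):
  H='00' vs C='01': no prefix
  H='00' vs F='10': no prefix
  H='00' vs B='11': no prefix
  C='01' vs H='00': no prefix
  C='01' vs F='10': no prefix
  C='01' vs B='11': no prefix
  F='10' vs H='00': no prefix
  F='10' vs C='01': no prefix
  F='10' vs B='11': no prefix
  B='11' vs H='00': no prefix
  B='11' vs C='01': no prefix
  B='11' vs F='10': no prefix
No violation found over all pairs.

YES -- this is a valid prefix code. No codeword is a prefix of any other codeword.


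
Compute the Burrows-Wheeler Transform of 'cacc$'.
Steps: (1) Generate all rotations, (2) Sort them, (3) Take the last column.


Rotations (sorted):
  0: $cacc -> last char: c
  1: acc$c -> last char: c
  2: c$cac -> last char: c
  3: cacc$ -> last char: $
  4: cc$ca -> last char: a


BWT = ccc$a


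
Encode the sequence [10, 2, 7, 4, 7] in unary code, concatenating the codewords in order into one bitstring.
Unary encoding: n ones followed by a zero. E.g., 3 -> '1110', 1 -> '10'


Encode each number as n ones followed by a terminating 0:
  10 -> 11111111110 (11 bits)
  2 -> 110 (3 bits)
  7 -> 11111110 (8 bits)
  4 -> 11110 (5 bits)
  7 -> 11111110 (8 bits)
Total length = 11 + 3 + 8 + 5 + 8 = 35 bits.

Unary([10, 2, 7, 4, 7]) = 11111111110110111111101111011111110 (35 bits)


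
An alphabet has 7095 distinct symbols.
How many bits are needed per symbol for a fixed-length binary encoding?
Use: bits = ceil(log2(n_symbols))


log2(7095) = 12.7926
Bracket: 2^12 = 4096 < 7095 <= 2^13 = 8192
So ceil(log2(7095)) = 13

bits = ceil(log2(7095)) = ceil(12.7926) = 13 bits


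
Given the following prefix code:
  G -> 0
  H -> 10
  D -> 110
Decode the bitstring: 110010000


Decoding step by step:
Bits 110 -> D
Bits 0 -> G
Bits 10 -> H
Bits 0 -> G
Bits 0 -> G
Bits 0 -> G


Decoded message: DGHGGG


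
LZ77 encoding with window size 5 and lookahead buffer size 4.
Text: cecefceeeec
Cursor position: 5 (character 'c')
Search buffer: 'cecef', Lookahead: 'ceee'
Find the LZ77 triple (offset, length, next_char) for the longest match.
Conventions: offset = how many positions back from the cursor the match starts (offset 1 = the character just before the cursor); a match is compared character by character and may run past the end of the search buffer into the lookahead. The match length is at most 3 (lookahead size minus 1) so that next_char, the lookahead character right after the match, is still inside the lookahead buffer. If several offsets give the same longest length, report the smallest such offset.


Try each offset into the search buffer:
  offset=1 (pos 4, char 'f'): match length 0
  offset=2 (pos 3, char 'e'): match length 0
  offset=3 (pos 2, char 'c'): match length 2
  offset=4 (pos 1, char 'e'): match length 0
  offset=5 (pos 0, char 'c'): match length 2
Longest match has length 2, found at offsets 3, 5; take the smallest, offset 3.
next_char = character at position 5 + 2 = 7 -> 'e'

Best match: offset=3, length=2 (matching 'ce' starting at position 2)
LZ77 triple: (3, 2, 'e')


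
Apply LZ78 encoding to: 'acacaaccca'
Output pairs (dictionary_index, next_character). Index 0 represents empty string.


LZ78 encoding steps:
Dictionary: {0: ''}
Step 1: w='' (idx 0), next='a' -> output (0, 'a'), add 'a' as idx 1
Step 2: w='' (idx 0), next='c' -> output (0, 'c'), add 'c' as idx 2
Step 3: w='a' (idx 1), next='c' -> output (1, 'c'), add 'ac' as idx 3
Step 4: w='a' (idx 1), next='a' -> output (1, 'a'), add 'aa' as idx 4
Step 5: w='c' (idx 2), next='c' -> output (2, 'c'), add 'cc' as idx 5
Step 6: w='c' (idx 2), next='a' -> output (2, 'a'), add 'ca' as idx 6


Encoded: [(0, 'a'), (0, 'c'), (1, 'c'), (1, 'a'), (2, 'c'), (2, 'a')]


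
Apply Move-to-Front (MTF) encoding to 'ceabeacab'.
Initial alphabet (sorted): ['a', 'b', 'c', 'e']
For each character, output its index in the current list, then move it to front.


MTF encoding:
'c': index 2 in ['a', 'b', 'c', 'e'] -> ['c', 'a', 'b', 'e']
'e': index 3 in ['c', 'a', 'b', 'e'] -> ['e', 'c', 'a', 'b']
'a': index 2 in ['e', 'c', 'a', 'b'] -> ['a', 'e', 'c', 'b']
'b': index 3 in ['a', 'e', 'c', 'b'] -> ['b', 'a', 'e', 'c']
'e': index 2 in ['b', 'a', 'e', 'c'] -> ['e', 'b', 'a', 'c']
'a': index 2 in ['e', 'b', 'a', 'c'] -> ['a', 'e', 'b', 'c']
'c': index 3 in ['a', 'e', 'b', 'c'] -> ['c', 'a', 'e', 'b']
'a': index 1 in ['c', 'a', 'e', 'b'] -> ['a', 'c', 'e', 'b']
'b': index 3 in ['a', 'c', 'e', 'b'] -> ['b', 'a', 'c', 'e']


Output: [2, 3, 2, 3, 2, 2, 3, 1, 3]


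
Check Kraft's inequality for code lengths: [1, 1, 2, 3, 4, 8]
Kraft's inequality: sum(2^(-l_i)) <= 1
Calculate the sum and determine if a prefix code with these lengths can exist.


Sum = 2^(-1) + 2^(-1) + 2^(-2) + 2^(-3) + 2^(-4) + 2^(-8)
    = 0.5 + 0.5 + 0.25 + 0.125 + 0.0625 + 0.00390625
    = 369/256 = 1.44140625
Since 1.44140625 > 1, Kraft's inequality is NOT satisfied.
A prefix code with these lengths CANNOT exist.

Kraft sum = 1.44140625. Not satisfied.


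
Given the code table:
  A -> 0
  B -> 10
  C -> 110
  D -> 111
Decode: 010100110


Decoding:
0 -> A
10 -> B
10 -> B
0 -> A
110 -> C


Result: ABBAC


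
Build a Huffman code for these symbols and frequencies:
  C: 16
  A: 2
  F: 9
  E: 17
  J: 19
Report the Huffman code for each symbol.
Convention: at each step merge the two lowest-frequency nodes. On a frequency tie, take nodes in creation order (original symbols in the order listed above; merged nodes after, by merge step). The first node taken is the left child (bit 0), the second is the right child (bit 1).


Huffman tree construction:
Step 1: Merge A(2) + F(9) = 11
Step 2: Merge (A+F)(11) + C(16) = 27
Step 3: Merge E(17) + J(19) = 36
Step 4: Merge ((A+F)+C)(27) + (E+J)(36) = 63
Read each symbol's code off the tree from the root (left child = 0, right child = 1).

Codes:
  C: 01 (length 2)
  A: 000 (length 3)
  F: 001 (length 3)
  E: 10 (length 2)
  J: 11 (length 2)
Average code length: 137/63 = 2.1746 bits/symbol


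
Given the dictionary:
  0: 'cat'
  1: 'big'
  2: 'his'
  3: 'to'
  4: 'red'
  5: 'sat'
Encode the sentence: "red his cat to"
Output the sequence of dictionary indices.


Look up each word in the dictionary:
  'red' -> 4
  'his' -> 2
  'cat' -> 0
  'to' -> 3

Encoded: [4, 2, 0, 3]
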